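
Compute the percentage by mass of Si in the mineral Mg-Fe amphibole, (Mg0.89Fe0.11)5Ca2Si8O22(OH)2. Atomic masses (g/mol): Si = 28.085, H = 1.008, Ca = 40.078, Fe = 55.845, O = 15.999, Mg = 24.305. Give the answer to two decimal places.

27.08 wt%

Molar mass of (Mg0.89Fe0.11)5Ca2Si8O22(OH)2: 4.45*24.305 + 0.55*55.845 + 2*40.078 + 8*28.085 + 24*15.999 + 2*1.008 = 829.700 g/mol.
Mass of Si per formula unit: 8 × 28.085 = 224.680 g.
Weight fraction Si = 224.680 / 829.700 = 0.2708.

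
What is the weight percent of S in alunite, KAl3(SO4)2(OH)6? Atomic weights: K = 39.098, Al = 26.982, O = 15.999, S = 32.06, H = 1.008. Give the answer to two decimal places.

15.48 mass %

Molar mass of KAl3(SO4)2(OH)6: 1*39.098 + 3*26.982 + 2*32.06 + 14*15.999 + 6*1.008 = 414.198 g/mol.
Mass of S per formula unit: 2 × 32.06 = 64.120 g.
Weight fraction S = 64.120 / 414.198 = 0.1548.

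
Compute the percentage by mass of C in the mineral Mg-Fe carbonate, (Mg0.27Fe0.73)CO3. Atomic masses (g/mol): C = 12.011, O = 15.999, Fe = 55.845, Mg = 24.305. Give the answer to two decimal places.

Molar mass of (Mg0.27Fe0.73)CO3: 0.27*24.305 + 0.73*55.845 + 1*12.011 + 3*15.999 = 107.337 g/mol.
Mass of C per formula unit: 1 × 12.011 = 12.011 g.
Weight fraction C = 12.011 / 107.337 = 0.1119.

11.19 mass %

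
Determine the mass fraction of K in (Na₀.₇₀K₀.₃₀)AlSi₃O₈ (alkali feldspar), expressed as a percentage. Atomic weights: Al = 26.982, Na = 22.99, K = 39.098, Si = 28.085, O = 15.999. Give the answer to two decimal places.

Formula mass = 0.70·22.99 + 0.30·39.098 + 1·26.982 + 3·28.085 + 8·15.999 = 267.051 g/mol, of which 11.729 g is K.
So K makes up 11.729/267.051 = 0.0439 of the mass, i.e. 4.39%.

4.39 weight percent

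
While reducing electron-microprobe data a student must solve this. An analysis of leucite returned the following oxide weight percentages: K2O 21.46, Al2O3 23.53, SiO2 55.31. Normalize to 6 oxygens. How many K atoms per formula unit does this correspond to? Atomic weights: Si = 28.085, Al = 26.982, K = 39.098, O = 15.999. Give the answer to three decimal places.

0.990 K apfu

K2O: 21.46/94.195 = 0.22783 mol → 0.45566 mol K, 0.22783 mol O.
Al2O3: 23.53/101.961 = 0.23077 mol → 0.46154 mol Al, 0.69231 mol O.
SiO2: 55.31/60.083 = 0.92056 mol → 0.92056 mol Si, 1.84112 mol O.
Total oxygen = 2.76126 mol. Normalization factor = 6/2.76126 = 2.17292.
K per 6 O = 0.45566 × 2.17292 = 0.990.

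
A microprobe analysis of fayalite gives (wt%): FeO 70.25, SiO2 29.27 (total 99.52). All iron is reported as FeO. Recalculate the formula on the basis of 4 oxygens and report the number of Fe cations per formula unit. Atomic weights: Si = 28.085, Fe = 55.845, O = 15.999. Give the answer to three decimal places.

2.004 Fe apfu

FeO: 70.25/71.844 = 0.97781 mol → 0.97781 mol Fe, 0.97781 mol O.
SiO2: 29.27/60.083 = 0.48716 mol → 0.48716 mol Si, 0.97432 mol O.
Total oxygen = 1.95213 mol. Normalization factor = 4/1.95213 = 2.04904.
Fe per 4 O = 0.97781 × 2.04904 = 2.004.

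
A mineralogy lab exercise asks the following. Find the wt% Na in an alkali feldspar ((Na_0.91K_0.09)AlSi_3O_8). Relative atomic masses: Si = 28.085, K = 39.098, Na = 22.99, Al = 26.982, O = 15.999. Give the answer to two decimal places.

Molar mass of (Na_0.91K_0.09)AlSi_3O_8: 0.91·22.99 + 0.09·39.098 + 1·26.982 + 3·28.085 + 8·15.999 = 263.669 g/mol.
Mass of Na per formula unit: 0.91 × 22.99 = 20.921 g.
Weight fraction Na = 20.921 / 263.669 = 0.0793.

7.93 weight percent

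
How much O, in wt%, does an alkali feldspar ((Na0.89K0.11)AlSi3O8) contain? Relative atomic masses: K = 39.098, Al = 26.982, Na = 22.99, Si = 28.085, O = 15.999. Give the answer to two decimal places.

Molar mass of (Na0.89K0.11)AlSi3O8: 0.89*22.99 + 0.11*39.098 + 1*26.982 + 3*28.085 + 8*15.999 = 263.991 g/mol.
Mass of O per formula unit: 8 × 15.999 = 127.992 g.
Weight fraction O = 127.992 / 263.991 = 0.4848.

48.48 wt%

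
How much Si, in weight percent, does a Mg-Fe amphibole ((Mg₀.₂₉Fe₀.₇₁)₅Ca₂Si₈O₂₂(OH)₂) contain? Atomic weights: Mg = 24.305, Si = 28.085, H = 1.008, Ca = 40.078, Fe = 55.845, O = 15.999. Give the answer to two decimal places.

Formula mass = 1.45·24.305 + 3.55·55.845 + 2·40.078 + 8·28.085 + 24·15.999 + 2·1.008 = 924.320 g/mol, of which 224.680 g is Si.
So Si makes up 224.680/924.320 = 0.2431 of the mass, i.e. 24.31%.

24.31 weight percent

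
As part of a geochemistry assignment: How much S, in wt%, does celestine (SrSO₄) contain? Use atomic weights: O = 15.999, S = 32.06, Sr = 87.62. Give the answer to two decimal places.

M(SrSO₄) = 183.676 g/mol.
S contributes 1 × 32.06 = 32.060 g per mole.
32.060/183.676 = 0.1745 → 17.45%.

17.45 wt%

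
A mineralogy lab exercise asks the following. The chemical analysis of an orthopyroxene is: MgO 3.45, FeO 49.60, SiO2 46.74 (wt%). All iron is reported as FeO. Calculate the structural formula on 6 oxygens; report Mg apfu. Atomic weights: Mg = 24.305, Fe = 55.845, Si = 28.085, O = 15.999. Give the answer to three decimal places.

3.45 wt% MgO ÷ 40.304 g/mol = 0.08560 mol, giving 0.08560 Mg and 0.08560 O.
49.60 wt% FeO ÷ 71.844 g/mol = 0.69038 mol, giving 0.69038 Fe and 0.69038 O.
46.74 wt% SiO2 ÷ 60.083 g/mol = 0.77792 mol, giving 0.77792 Si and 1.55584 O.
Oxygen sums to 2.33182; scaling by 6/2.33182 = 2.57310 puts the formula on 6 O.
Mg: 0.08560 × 2.57310 = 0.220 atoms per formula unit.

0.220 Mg apfu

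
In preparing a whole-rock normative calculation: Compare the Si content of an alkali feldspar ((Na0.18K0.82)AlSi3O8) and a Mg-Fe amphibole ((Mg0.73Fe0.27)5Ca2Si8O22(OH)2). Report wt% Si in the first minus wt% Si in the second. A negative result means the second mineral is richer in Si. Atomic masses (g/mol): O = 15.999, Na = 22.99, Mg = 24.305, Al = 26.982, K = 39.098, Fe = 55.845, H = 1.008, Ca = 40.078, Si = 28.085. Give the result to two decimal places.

M((Na0.18K0.82)AlSi3O8) = 275.428 g/mol, so wt% Si = 84.255/275.428 × 100 = 30.59%.
M((Mg0.73Fe0.27)5Ca2Si8O22(OH)2) = 854.932 g/mol, so wt% Si = 224.680/854.932 × 100 = 26.28%.
30.59 − 26.28 = 4.31 pp.

4.31 percentage points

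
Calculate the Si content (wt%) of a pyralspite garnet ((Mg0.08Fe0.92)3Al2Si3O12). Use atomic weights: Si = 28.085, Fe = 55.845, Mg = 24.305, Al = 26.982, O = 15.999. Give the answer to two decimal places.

17.19 wt%

Formula mass = 0.24·24.305 + 2.76·55.845 + 2·26.982 + 3·28.085 + 12·15.999 = 490.172 g/mol, of which 84.255 g is Si.
So Si makes up 84.255/490.172 = 0.1719 of the mass, i.e. 17.19%.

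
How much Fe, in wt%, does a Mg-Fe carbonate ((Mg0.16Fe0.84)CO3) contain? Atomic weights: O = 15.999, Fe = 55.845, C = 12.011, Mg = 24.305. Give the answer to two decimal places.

Formula mass = 0.16*24.305 + 0.84*55.845 + 1*12.011 + 3*15.999 = 110.807 g/mol, of which 46.910 g is Fe.
So Fe makes up 46.910/110.807 = 0.4233 of the mass, i.e. 42.33%.

42.33 wt%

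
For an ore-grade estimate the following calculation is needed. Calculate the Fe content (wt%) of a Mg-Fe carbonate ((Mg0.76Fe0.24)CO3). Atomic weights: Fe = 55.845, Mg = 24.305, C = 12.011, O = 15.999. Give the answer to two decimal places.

Molar mass of (Mg0.76Fe0.24)CO3: 0.76*24.305 + 0.24*55.845 + 1*12.011 + 3*15.999 = 91.883 g/mol.
Mass of Fe per formula unit: 0.24 × 55.845 = 13.403 g.
Weight fraction Fe = 13.403 / 91.883 = 0.1459.

14.59 wt%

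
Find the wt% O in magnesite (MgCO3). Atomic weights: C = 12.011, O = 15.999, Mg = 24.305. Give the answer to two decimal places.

56.93 weight percent

Formula mass = 1×24.305 + 1×12.011 + 3×15.999 = 84.313 g/mol, of which 47.997 g is O.
So O makes up 47.997/84.313 = 0.5693 of the mass, i.e. 56.93%.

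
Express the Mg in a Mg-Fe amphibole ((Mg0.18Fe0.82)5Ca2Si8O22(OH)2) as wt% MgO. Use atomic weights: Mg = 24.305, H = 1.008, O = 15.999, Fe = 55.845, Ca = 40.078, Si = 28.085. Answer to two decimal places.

3.85 wt%

M((Mg0.18Fe0.82)5Ca2Si8O22(OH)2) = 941.667 g/mol; M(MgO) = 40.304 g/mol.
Moles MgO per formula unit = 0.90 Mg ÷ 1 = 0.9000.
MgO fraction = (0.9000 × 40.304) / 941.667 = 36.274/941.667 = 0.0385.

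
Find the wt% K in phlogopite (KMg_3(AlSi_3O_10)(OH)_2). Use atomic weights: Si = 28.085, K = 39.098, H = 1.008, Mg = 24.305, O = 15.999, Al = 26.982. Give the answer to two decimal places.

Formula mass = 1*39.098 + 3*24.305 + 1*26.982 + 3*28.085 + 12*15.999 + 2*1.008 = 417.254 g/mol, of which 39.098 g is K.
So K makes up 39.098/417.254 = 0.0937 of the mass, i.e. 9.37%.

9.37 weight percent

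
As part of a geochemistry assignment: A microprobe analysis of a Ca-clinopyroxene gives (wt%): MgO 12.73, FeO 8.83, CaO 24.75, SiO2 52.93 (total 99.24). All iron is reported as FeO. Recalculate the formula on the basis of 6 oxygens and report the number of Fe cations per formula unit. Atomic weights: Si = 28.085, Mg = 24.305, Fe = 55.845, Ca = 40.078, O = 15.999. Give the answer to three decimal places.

MgO: 12.73/40.304 = 0.31585 mol → 0.31585 mol Mg, 0.31585 mol O.
FeO: 8.83/71.844 = 0.12291 mol → 0.12291 mol Fe, 0.12291 mol O.
CaO: 24.75/56.077 = 0.44136 mol → 0.44136 mol Ca, 0.44136 mol O.
SiO2: 52.93/60.083 = 0.88095 mol → 0.88095 mol Si, 1.76190 mol O.
Total oxygen = 2.64202 mol. Normalization factor = 6/2.64202 = 2.27099.
Fe per 6 O = 0.12291 × 2.27099 = 0.279.

0.279 Fe apfu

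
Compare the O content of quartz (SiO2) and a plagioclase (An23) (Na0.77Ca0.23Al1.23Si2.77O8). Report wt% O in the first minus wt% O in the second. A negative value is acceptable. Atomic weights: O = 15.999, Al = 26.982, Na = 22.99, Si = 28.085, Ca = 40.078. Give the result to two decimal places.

M(SiO2) = 60.083 g/mol, so wt% O = 31.998/60.083 × 100 = 53.26%.
M(Na0.77Ca0.23Al1.23Si2.77O8) = 265.896 g/mol, so wt% O = 127.992/265.896 × 100 = 48.14%.
53.26 − 48.14 = 5.12 pp.

5.12 percentage points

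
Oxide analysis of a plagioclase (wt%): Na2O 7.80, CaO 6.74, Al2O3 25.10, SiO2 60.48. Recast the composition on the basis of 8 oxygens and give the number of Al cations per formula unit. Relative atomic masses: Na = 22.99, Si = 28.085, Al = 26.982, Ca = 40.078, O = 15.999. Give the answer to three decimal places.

7.80 wt% Na2O ÷ 61.979 g/mol = 0.12585 mol, giving 0.25170 Na and 0.12585 O.
6.74 wt% CaO ÷ 56.077 g/mol = 0.12019 mol, giving 0.12019 Ca and 0.12019 O.
25.10 wt% Al2O3 ÷ 101.961 g/mol = 0.24617 mol, giving 0.49234 Al and 0.73851 O.
60.48 wt% SiO2 ÷ 60.083 g/mol = 1.00661 mol, giving 1.00661 Si and 2.01322 O.
Oxygen sums to 2.99777; scaling by 8/2.99777 = 2.66865 puts the formula on 8 O.
Al: 0.49234 × 2.66865 = 1.314 atoms per formula unit.

1.314 Al apfu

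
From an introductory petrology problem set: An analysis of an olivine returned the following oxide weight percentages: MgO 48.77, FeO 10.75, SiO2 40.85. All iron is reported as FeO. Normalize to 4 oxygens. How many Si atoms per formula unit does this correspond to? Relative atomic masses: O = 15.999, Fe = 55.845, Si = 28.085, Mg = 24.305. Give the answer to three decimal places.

1.000 Si apfu

48.77 wt% MgO ÷ 40.304 g/mol = 1.21005 mol, giving 1.21005 Mg and 1.21005 O.
10.75 wt% FeO ÷ 71.844 g/mol = 0.14963 mol, giving 0.14963 Fe and 0.14963 O.
40.85 wt% SiO2 ÷ 60.083 g/mol = 0.67989 mol, giving 0.67989 Si and 1.35978 O.
Oxygen sums to 2.71946; scaling by 4/2.71946 = 1.47088 puts the formula on 4 O.
Si: 0.67989 × 1.47088 = 1.000 atoms per formula unit.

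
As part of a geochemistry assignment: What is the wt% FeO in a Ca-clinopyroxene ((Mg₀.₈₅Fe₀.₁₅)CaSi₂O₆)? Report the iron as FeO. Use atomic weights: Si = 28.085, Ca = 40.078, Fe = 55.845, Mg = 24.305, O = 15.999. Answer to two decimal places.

4.87 wt%

Molar mass of (Mg₀.₈₅Fe₀.₁₅)CaSi₂O₆ = 0.85×24.305 + 0.15×55.845 + 1×40.078 + 2×28.085 + 6×15.999 = 221.278 g/mol.
Each formula unit contains 0.15 Fe, equivalent to 0.15/1 = 0.1500 mol FeO.
M(FeO) = 1×55.845 + 1×15.999 = 71.844 g/mol.
Mass of FeO per formula unit = 0.1500 × 71.844 = 10.777 g.
FeO wt% = 10.777 / 221.278 × 100 = 4.87%.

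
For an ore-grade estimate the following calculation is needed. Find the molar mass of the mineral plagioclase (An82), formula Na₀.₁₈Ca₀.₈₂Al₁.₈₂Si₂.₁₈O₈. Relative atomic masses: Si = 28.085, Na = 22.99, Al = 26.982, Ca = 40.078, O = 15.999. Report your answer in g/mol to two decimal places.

M = 0.18*22.99 + 0.82*40.078 + 1.82*26.982 + 2.18*28.085 + 8*15.999

275.33 g/mol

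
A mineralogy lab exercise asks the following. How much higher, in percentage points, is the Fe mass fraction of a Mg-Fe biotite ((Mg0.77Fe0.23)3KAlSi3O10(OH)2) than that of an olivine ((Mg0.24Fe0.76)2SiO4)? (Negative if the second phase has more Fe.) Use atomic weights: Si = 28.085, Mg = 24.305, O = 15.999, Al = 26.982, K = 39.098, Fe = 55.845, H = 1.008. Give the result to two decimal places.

First mineral: 38.533 g Fe in 439.017 g formula = 8.78 wt% Fe.
Second mineral: 84.884 g Fe in 188.632 g formula = 45.00 wt% Fe.
8.78% − 45.00% gives a difference of -36.22 percentage points.

-36.22 percentage points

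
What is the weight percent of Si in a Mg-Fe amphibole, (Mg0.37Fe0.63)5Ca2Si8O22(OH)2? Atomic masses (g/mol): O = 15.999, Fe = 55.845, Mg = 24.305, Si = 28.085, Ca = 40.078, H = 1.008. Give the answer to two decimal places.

24.64 mass %

Formula mass = 1.85×24.305 + 3.15×55.845 + 2×40.078 + 8×28.085 + 24×15.999 + 2×1.008 = 911.704 g/mol, of which 224.680 g is Si.
So Si makes up 224.680/911.704 = 0.2464 of the mass, i.e. 24.64%.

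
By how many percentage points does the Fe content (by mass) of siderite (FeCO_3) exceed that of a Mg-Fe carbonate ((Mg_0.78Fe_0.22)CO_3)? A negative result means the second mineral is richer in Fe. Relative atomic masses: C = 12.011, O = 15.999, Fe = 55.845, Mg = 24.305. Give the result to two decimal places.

34.74 percentage points

Fe in FeCO_3: molar mass 115.853 g/mol; 1×55.845 = 55.845 g → 48.20 wt%.
Fe in (Mg_0.78Fe_0.22)CO_3: molar mass 91.252 g/mol; 0.22×55.845 = 12.286 g → 13.46 wt%.
Difference = 48.20 − 13.46 = 34.74 percentage points.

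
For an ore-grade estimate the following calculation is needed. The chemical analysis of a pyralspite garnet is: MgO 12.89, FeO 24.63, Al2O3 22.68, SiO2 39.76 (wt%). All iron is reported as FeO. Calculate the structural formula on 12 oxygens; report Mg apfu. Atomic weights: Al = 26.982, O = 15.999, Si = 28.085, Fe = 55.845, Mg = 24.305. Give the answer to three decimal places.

1.446 Mg apfu

MgO (M=40.304): mol = 0.31982; Mg = 0.31982, O = 0.31982.
FeO (M=71.844): mol = 0.34283; Fe = 0.34283, O = 0.34283.
Al2O3 (M=101.961): mol = 0.22244; Al = 0.44488, O = 0.66732.
SiO2 (M=60.083): mol = 0.66175; Si = 0.66175, O = 1.32350.
ΣO = 2.65347; factor = 12/ΣO = 4.52238.
Mg apfu = 0.31982 × 4.52238 = 1.446.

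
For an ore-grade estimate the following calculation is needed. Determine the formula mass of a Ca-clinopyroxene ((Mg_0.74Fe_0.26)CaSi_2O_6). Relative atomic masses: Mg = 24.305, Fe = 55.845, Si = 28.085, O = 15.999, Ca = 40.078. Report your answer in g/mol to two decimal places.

The formula mass is the sum 0.74(24.305) + 0.26(55.845) + 1(40.078) + 2(28.085) + 6(15.999).

224.75 g/mol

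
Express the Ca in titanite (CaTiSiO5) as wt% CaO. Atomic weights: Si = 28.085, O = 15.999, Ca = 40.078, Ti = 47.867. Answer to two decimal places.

28.61 wt%

Molar mass of CaTiSiO5 = 1*40.078 + 1*47.867 + 1*28.085 + 5*15.999 = 196.025 g/mol.
Each formula unit contains 1 Ca, equivalent to 1/1 = 1.0000 mol CaO.
M(CaO) = 1×40.078 + 1×15.999 = 56.077 g/mol.
Mass of CaO per formula unit = 1.0000 × 56.077 = 56.077 g.
CaO wt% = 56.077 / 196.025 × 100 = 28.61%.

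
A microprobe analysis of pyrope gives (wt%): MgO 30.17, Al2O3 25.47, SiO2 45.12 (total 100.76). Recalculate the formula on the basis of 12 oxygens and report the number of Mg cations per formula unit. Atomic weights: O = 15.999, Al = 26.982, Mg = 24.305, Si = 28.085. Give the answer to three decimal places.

30.17 wt% MgO ÷ 40.304 g/mol = 0.74856 mol, giving 0.74856 Mg and 0.74856 O.
25.47 wt% Al2O3 ÷ 101.961 g/mol = 0.24980 mol, giving 0.49960 Al and 0.74940 O.
45.12 wt% SiO2 ÷ 60.083 g/mol = 0.75096 mol, giving 0.75096 Si and 1.50192 O.
Oxygen sums to 2.99988; scaling by 12/2.99988 = 4.00016 puts the formula on 12 O.
Mg: 0.74856 × 4.00016 = 2.994 atoms per formula unit.

2.994 Mg apfu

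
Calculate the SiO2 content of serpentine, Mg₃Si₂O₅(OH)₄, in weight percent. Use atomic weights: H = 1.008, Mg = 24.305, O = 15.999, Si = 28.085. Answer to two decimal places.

43.36 wt%

Molar mass of Mg₃Si₂O₅(OH)₄ = 3*24.305 + 2*28.085 + 9*15.999 + 4*1.008 = 277.108 g/mol.
Each formula unit contains 2 Si, equivalent to 2/1 = 2.0000 mol SiO2.
M(SiO2) = 1×28.085 + 2×15.999 = 60.083 g/mol.
Mass of SiO2 per formula unit = 2.0000 × 60.083 = 120.166 g.
SiO2 wt% = 120.166 / 277.108 × 100 = 43.36%.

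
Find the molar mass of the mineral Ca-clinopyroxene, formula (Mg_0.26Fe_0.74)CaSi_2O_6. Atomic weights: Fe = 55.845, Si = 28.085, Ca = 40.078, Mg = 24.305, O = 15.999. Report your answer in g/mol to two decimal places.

239.89 g/mol

The formula mass is the sum 0.26×24.305 + 0.74×55.845 + 1×40.078 + 2×28.085 + 6×15.999.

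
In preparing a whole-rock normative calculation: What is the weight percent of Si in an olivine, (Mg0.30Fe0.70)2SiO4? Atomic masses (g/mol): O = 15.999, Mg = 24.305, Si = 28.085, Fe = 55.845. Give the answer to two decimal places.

15.19 wt%

M((Mg0.30Fe0.70)2SiO4) = 184.847 g/mol.
Si contributes 1 × 28.085 = 28.085 g per mole.
28.085/184.847 = 0.1519 → 15.19%.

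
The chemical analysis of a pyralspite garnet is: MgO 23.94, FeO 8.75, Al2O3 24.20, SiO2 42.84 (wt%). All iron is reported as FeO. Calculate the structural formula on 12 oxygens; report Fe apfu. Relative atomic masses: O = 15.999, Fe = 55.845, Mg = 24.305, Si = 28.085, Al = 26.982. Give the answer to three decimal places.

0.512 Fe apfu

MgO (M=40.304): mol = 0.59399; Mg = 0.59399, O = 0.59399.
FeO (M=71.844): mol = 0.12179; Fe = 0.12179, O = 0.12179.
Al2O3 (M=101.961): mol = 0.23735; Al = 0.47470, O = 0.71205.
SiO2 (M=60.083): mol = 0.71301; Si = 0.71301, O = 1.42602.
ΣO = 2.85385; factor = 12/ΣO = 4.20485.
Fe apfu = 0.12179 × 4.20485 = 0.512.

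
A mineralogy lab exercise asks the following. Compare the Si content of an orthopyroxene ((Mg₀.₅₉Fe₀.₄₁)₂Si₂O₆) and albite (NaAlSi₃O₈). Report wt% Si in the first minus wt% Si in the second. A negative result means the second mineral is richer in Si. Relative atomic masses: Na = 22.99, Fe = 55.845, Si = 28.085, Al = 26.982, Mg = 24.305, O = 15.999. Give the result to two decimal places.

Si in (Mg₀.₅₉Fe₀.₄₁)₂Si₂O₆: molar mass 226.637 g/mol; 2×28.085 = 56.170 g → 24.78 wt%.
Si in NaAlSi₃O₈: molar mass 262.219 g/mol; 3×28.085 = 84.255 g → 32.13 wt%.
Difference = 24.78 − 32.13 = -7.35 percentage points.

-7.35 percentage points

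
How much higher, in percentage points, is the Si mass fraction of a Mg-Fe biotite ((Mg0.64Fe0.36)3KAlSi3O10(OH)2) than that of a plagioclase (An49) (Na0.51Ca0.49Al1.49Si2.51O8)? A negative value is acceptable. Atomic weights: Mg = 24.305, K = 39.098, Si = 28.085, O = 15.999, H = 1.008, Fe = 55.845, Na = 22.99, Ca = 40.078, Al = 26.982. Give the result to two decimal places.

First mineral: 84.255 g Si in 451.317 g formula = 18.67 wt% Si.
Second mineral: 70.493 g Si in 270.052 g formula = 26.10 wt% Si.
18.67% − 26.10% gives a difference of -7.43 percentage points.

-7.43 percentage points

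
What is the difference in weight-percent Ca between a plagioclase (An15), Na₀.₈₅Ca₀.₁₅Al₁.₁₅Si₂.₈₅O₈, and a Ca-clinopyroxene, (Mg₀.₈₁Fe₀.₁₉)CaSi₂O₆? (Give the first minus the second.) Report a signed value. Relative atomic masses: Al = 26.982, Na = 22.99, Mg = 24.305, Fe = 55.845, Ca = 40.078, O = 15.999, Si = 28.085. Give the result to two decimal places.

First mineral: 6.012 g Ca in 264.617 g formula = 2.27 wt% Ca.
Second mineral: 40.078 g Ca in 222.540 g formula = 18.01 wt% Ca.
2.27% − 18.01% gives a difference of -15.74 percentage points.

-15.74 percentage points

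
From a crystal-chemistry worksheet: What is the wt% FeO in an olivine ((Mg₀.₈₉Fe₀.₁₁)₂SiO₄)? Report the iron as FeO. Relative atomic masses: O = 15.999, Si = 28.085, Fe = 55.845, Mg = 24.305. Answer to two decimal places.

10.71 wt%

Molar mass of (Mg₀.₈₉Fe₀.₁₁)₂SiO₄ = 1.78*24.305 + 0.22*55.845 + 1*28.085 + 4*15.999 = 147.630 g/mol.
Each formula unit contains 0.22 Fe, equivalent to 0.22/1 = 0.2200 mol FeO.
M(FeO) = 1×55.845 + 1×15.999 = 71.844 g/mol.
Mass of FeO per formula unit = 0.2200 × 71.844 = 15.806 g.
FeO wt% = 15.806 / 147.630 × 100 = 10.71%.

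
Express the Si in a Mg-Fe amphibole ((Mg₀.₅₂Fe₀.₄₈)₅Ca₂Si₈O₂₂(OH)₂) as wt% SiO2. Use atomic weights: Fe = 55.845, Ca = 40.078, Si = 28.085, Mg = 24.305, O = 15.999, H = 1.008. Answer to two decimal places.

M((Mg₀.₅₂Fe₀.₄₈)₅Ca₂Si₈O₂₂(OH)₂) = 888.049 g/mol; M(SiO2) = 60.083 g/mol.
Moles SiO2 per formula unit = 8 Si ÷ 1 = 8.0000.
SiO2 fraction = (8.0000 × 60.083) / 888.049 = 480.664/888.049 = 0.5413.

54.13 wt%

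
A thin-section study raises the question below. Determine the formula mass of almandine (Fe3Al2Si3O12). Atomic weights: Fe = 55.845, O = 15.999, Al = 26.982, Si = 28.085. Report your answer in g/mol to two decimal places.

Fe: 3 × 55.845 = 167.5350
Al: 2 × 26.982 = 53.9640
Si: 3 × 28.085 = 84.2550
O: 12 × 15.999 = 191.9880
Summing the contributions gives the formula mass.

497.74 g/mol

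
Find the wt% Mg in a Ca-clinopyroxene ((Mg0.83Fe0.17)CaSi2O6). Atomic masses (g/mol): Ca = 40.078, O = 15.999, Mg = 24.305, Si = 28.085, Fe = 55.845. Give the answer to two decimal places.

Formula mass = 0.83·24.305 + 0.17·55.845 + 1·40.078 + 2·28.085 + 6·15.999 = 221.909 g/mol, of which 20.173 g is Mg.
So Mg makes up 20.173/221.909 = 0.0909 of the mass, i.e. 9.09%.

9.09 wt%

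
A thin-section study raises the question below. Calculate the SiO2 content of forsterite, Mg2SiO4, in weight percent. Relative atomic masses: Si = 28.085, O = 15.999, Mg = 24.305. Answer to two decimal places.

42.71 wt%

Formula mass = 140.691 g/mol.
1 Si → 1.0000 mol SiO2 per formula unit; M(SiO2) = 60.083, so SiO2 mass = 60.083 g.
60.083/140.691 × 100 = 42.71 wt%.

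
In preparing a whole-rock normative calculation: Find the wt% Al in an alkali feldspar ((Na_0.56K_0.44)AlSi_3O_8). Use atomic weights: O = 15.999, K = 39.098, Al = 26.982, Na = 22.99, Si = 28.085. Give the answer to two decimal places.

10.02 mass %

M((Na_0.56K_0.44)AlSi_3O_8) = 269.307 g/mol.
Al contributes 1 × 26.982 = 26.982 g per mole.
26.982/269.307 = 0.1002 → 10.02%.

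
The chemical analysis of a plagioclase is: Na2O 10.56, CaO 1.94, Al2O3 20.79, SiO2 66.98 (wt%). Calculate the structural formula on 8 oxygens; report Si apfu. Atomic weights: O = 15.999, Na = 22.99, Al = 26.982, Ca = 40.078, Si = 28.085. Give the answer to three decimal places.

Na2O: 10.56/61.979 = 0.17038 mol → 0.34076 mol Na, 0.17038 mol O.
CaO: 1.94/56.077 = 0.03460 mol → 0.03460 mol Ca, 0.03460 mol O.
Al2O3: 20.79/101.961 = 0.20390 mol → 0.40780 mol Al, 0.61170 mol O.
SiO2: 66.98/60.083 = 1.11479 mol → 1.11479 mol Si, 2.22958 mol O.
Total oxygen = 3.04626 mol. Normalization factor = 8/3.04626 = 2.62617.
Si per 8 O = 1.11479 × 2.62617 = 2.928.

2.928 Si apfu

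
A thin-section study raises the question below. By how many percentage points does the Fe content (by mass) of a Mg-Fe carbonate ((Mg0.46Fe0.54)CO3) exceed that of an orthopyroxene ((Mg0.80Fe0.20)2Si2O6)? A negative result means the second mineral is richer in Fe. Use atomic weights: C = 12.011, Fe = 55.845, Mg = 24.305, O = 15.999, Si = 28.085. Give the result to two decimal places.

19.29 percentage points

First mineral: 30.156 g Fe in 101.345 g formula = 29.76 wt% Fe.
Second mineral: 22.338 g Fe in 213.390 g formula = 10.47 wt% Fe.
29.76% − 10.47% gives a difference of 19.29 percentage points.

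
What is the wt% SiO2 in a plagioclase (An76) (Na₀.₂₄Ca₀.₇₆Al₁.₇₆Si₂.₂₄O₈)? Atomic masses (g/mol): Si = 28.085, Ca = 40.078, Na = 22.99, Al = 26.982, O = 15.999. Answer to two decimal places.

M(Na₀.₂₄Ca₀.₇₆Al₁.₇₆Si₂.₂₄O₈) = 274.368 g/mol; M(SiO2) = 60.083 g/mol.
Moles SiO2 per formula unit = 2.24 Si ÷ 1 = 2.2400.
SiO2 fraction = (2.2400 × 60.083) / 274.368 = 134.586/274.368 = 0.4905.

49.05 wt%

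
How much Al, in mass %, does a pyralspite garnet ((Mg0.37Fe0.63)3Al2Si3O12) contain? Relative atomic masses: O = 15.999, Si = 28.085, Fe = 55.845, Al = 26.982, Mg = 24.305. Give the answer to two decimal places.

11.66 mass %

M((Mg0.37Fe0.63)3Al2Si3O12) = 462.733 g/mol.
Al contributes 2 × 26.982 = 53.964 g per mole.
53.964/462.733 = 0.1166 → 11.66%.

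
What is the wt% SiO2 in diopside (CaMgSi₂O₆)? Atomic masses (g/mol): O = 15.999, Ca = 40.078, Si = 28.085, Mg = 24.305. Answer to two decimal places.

55.49 wt%

Molar mass of CaMgSi₂O₆ = 1*40.078 + 1*24.305 + 2*28.085 + 6*15.999 = 216.547 g/mol.
Each formula unit contains 2 Si, equivalent to 2/1 = 2.0000 mol SiO2.
M(SiO2) = 1×28.085 + 2×15.999 = 60.083 g/mol.
Mass of SiO2 per formula unit = 2.0000 × 60.083 = 120.166 g.
SiO2 wt% = 120.166 / 216.547 × 100 = 55.49%.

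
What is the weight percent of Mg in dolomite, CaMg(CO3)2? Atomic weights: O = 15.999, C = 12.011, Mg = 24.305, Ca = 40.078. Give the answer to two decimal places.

13.18 wt%

Molar mass of CaMg(CO3)2: 1×40.078 + 1×24.305 + 2×12.011 + 6×15.999 = 184.399 g/mol.
Mass of Mg per formula unit: 1 × 24.305 = 24.305 g.
Weight fraction Mg = 24.305 / 184.399 = 0.1318.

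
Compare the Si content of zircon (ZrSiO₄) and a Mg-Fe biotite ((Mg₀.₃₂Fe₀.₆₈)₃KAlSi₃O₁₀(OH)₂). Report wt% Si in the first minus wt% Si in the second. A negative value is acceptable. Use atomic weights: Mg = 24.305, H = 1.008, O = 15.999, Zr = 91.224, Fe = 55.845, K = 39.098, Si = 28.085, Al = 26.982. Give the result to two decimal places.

-2.17 percentage points

M(ZrSiO₄) = 183.305 g/mol, so wt% Si = 28.085/183.305 × 100 = 15.32%.
M((Mg₀.₃₂Fe₀.₆₈)₃KAlSi₃O₁₀(OH)₂) = 481.596 g/mol, so wt% Si = 84.255/481.596 × 100 = 17.49%.
15.32 − 17.49 = -2.17 pp.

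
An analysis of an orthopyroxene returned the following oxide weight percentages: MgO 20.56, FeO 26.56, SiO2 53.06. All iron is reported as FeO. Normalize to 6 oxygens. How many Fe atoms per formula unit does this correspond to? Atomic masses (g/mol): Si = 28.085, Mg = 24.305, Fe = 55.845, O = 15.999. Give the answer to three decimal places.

20.56 wt% MgO ÷ 40.304 g/mol = 0.51012 mol, giving 0.51012 Mg and 0.51012 O.
26.56 wt% FeO ÷ 71.844 g/mol = 0.36969 mol, giving 0.36969 Fe and 0.36969 O.
53.06 wt% SiO2 ÷ 60.083 g/mol = 0.88311 mol, giving 0.88311 Si and 1.76622 O.
Oxygen sums to 2.64603; scaling by 6/2.64603 = 2.26755 puts the formula on 6 O.
Fe: 0.36969 × 2.26755 = 0.838 atoms per formula unit.

0.838 Fe apfu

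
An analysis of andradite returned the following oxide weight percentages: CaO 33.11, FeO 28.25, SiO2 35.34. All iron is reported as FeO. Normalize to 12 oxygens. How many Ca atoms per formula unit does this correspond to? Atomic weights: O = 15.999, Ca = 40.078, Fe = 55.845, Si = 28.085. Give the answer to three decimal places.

3.280 Ca apfu

33.11 wt% CaO ÷ 56.077 g/mol = 0.59044 mol, giving 0.59044 Ca and 0.59044 O.
28.25 wt% FeO ÷ 71.844 g/mol = 0.39321 mol, giving 0.39321 Fe and 0.39321 O.
35.34 wt% SiO2 ÷ 60.083 g/mol = 0.58819 mol, giving 0.58819 Si and 1.17638 O.
Oxygen sums to 2.16003; scaling by 12/2.16003 = 5.55548 puts the formula on 12 O.
Ca: 0.59044 × 5.55548 = 3.280 atoms per formula unit.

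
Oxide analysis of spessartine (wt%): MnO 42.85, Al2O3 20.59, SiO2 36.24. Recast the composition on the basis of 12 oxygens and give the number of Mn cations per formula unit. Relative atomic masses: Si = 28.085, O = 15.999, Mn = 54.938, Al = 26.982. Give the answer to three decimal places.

3.000 Mn apfu

42.85 wt% MnO ÷ 70.937 g/mol = 0.60406 mol, giving 0.60406 Mn and 0.60406 O.
20.59 wt% Al2O3 ÷ 101.961 g/mol = 0.20194 mol, giving 0.40388 Al and 0.60582 O.
36.24 wt% SiO2 ÷ 60.083 g/mol = 0.60317 mol, giving 0.60317 Si and 1.20634 O.
Oxygen sums to 2.41622; scaling by 12/2.41622 = 4.96644 puts the formula on 12 O.
Mn: 0.60406 × 4.96644 = 3.000 atoms per formula unit.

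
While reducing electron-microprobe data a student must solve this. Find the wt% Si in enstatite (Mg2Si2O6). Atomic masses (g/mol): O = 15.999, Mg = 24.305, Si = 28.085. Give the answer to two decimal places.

Molar mass of Mg2Si2O6: 2·24.305 + 2·28.085 + 6·15.999 = 200.774 g/mol.
Mass of Si per formula unit: 2 × 28.085 = 56.170 g.
Weight fraction Si = 56.170 / 200.774 = 0.2798.

27.98 mass %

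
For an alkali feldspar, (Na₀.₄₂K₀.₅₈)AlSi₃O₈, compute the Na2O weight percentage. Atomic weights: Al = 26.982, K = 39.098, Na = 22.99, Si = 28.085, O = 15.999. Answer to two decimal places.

4.79 wt%

M((Na₀.₄₂K₀.₅₈)AlSi₃O₈) = 271.562 g/mol; M(Na2O) = 61.979 g/mol.
Moles Na2O per formula unit = 0.42 Na ÷ 2 = 0.2100.
Na2O fraction = (0.2100 × 61.979) / 271.562 = 13.016/271.562 = 0.0479.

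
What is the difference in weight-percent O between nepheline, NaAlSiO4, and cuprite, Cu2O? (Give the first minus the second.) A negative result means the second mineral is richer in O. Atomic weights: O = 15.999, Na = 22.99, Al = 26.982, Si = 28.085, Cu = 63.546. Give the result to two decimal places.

33.87 percentage points

O in NaAlSiO4: molar mass 142.053 g/mol; 4×15.999 = 63.996 g → 45.05 wt%.
O in Cu2O: molar mass 143.091 g/mol; 1×15.999 = 15.999 g → 11.18 wt%.
Difference = 45.05 − 11.18 = 33.87 percentage points.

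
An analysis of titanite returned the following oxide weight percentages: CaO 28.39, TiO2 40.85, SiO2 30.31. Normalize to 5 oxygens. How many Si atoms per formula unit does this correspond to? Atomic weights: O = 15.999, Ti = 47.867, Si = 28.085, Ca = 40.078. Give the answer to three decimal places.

28.39 wt% CaO ÷ 56.077 g/mol = 0.50627 mol, giving 0.50627 Ca and 0.50627 O.
40.85 wt% TiO2 ÷ 79.865 g/mol = 0.51149 mol, giving 0.51149 Ti and 1.02298 O.
30.31 wt% SiO2 ÷ 60.083 g/mol = 0.50447 mol, giving 0.50447 Si and 1.00894 O.
Oxygen sums to 2.53819; scaling by 5/2.53819 = 1.96991 puts the formula on 5 O.
Si: 0.50447 × 1.96991 = 0.994 atoms per formula unit.

0.994 Si apfu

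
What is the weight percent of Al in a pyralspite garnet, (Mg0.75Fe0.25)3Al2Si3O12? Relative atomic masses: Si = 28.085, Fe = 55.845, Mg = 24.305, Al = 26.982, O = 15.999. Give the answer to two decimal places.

12.64 mass %

M((Mg0.75Fe0.25)3Al2Si3O12) = 426.777 g/mol.
Al contributes 2 × 26.982 = 53.964 g per mole.
53.964/426.777 = 0.1264 → 12.64%.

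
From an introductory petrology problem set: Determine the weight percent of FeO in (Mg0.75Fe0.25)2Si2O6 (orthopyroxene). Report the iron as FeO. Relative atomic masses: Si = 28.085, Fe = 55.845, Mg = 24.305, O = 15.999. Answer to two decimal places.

16.59 wt%

Formula mass = 216.544 g/mol.
0.50 Fe → 0.5000 mol FeO per formula unit; M(FeO) = 71.844, so FeO mass = 35.922 g.
35.922/216.544 × 100 = 16.59 wt%.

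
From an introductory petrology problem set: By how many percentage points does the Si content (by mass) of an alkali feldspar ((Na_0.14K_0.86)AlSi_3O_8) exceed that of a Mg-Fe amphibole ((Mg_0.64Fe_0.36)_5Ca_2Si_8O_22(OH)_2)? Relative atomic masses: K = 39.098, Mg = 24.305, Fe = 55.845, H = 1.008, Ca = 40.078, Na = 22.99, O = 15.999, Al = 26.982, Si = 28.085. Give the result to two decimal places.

First mineral: 84.255 g Si in 276.072 g formula = 30.52 wt% Si.
Second mineral: 224.680 g Si in 869.125 g formula = 25.85 wt% Si.
30.52% − 25.85% gives a difference of 4.67 percentage points.

4.67 percentage points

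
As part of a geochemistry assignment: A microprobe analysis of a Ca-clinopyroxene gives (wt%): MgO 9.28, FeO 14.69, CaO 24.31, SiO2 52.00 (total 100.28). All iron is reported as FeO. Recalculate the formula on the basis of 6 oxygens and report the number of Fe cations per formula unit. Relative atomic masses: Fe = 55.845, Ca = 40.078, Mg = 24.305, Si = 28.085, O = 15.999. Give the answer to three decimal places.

0.472 Fe apfu

9.28 wt% MgO ÷ 40.304 g/mol = 0.23025 mol, giving 0.23025 Mg and 0.23025 O.
14.69 wt% FeO ÷ 71.844 g/mol = 0.20447 mol, giving 0.20447 Fe and 0.20447 O.
24.31 wt% CaO ÷ 56.077 g/mol = 0.43351 mol, giving 0.43351 Ca and 0.43351 O.
52.00 wt% SiO2 ÷ 60.083 g/mol = 0.86547 mol, giving 0.86547 Si and 1.73094 O.
Oxygen sums to 2.59917; scaling by 6/2.59917 = 2.30843 puts the formula on 6 O.
Fe: 0.20447 × 2.30843 = 0.472 atoms per formula unit.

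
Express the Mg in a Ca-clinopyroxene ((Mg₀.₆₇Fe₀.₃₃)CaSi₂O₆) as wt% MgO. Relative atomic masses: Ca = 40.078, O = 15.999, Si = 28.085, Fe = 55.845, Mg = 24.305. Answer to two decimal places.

11.90 wt%

Formula mass = 226.955 g/mol.
0.67 Mg → 0.6700 mol MgO per formula unit; M(MgO) = 40.304, so MgO mass = 27.004 g.
27.004/226.955 × 100 = 11.90 wt%.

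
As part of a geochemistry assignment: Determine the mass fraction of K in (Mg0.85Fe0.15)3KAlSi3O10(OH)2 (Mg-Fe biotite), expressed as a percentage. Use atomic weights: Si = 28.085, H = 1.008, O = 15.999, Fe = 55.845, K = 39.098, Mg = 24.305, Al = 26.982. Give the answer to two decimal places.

Formula mass = 2.55·24.305 + 0.45·55.845 + 1·39.098 + 1·26.982 + 3·28.085 + 12·15.999 + 2·1.008 = 431.447 g/mol, of which 39.098 g is K.
So K makes up 39.098/431.447 = 0.0906 of the mass, i.e. 9.06%.

9.06 wt%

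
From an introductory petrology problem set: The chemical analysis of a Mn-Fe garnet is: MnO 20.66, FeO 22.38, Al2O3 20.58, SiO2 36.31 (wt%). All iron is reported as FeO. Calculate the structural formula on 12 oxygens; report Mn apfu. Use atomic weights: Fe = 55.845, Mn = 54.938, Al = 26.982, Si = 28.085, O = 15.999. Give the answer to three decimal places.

MnO: 20.66/70.937 = 0.29124 mol → 0.29124 mol Mn, 0.29124 mol O.
FeO: 22.38/71.844 = 0.31151 mol → 0.31151 mol Fe, 0.31151 mol O.
Al2O3: 20.58/101.961 = 0.20184 mol → 0.40368 mol Al, 0.60552 mol O.
SiO2: 36.31/60.083 = 0.60433 mol → 0.60433 mol Si, 1.20866 mol O.
Total oxygen = 2.41693 mol. Normalization factor = 12/2.41693 = 4.96498.
Mn per 12 O = 0.29124 × 4.96498 = 1.446.

1.446 Mn apfu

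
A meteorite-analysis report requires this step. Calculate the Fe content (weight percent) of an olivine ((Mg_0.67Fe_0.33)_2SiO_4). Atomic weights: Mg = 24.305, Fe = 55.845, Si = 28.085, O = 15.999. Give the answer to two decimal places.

Formula mass = 1.34·24.305 + 0.66·55.845 + 1·28.085 + 4·15.999 = 161.507 g/mol, of which 36.858 g is Fe.
So Fe makes up 36.858/161.507 = 0.2282 of the mass, i.e. 22.82%.

22.82 weight percent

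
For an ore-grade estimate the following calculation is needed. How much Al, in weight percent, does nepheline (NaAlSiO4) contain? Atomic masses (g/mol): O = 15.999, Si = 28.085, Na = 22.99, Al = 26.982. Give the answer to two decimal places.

M(NaAlSiO4) = 142.053 g/mol.
Al contributes 1 × 26.982 = 26.982 g per mole.
26.982/142.053 = 0.1899 → 18.99%.

18.99 weight percent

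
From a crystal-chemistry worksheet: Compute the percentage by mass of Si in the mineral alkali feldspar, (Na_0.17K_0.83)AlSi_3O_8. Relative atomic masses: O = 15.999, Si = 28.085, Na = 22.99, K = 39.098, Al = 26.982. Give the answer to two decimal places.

Molar mass of (Na_0.17K_0.83)AlSi_3O_8: 0.17*22.99 + 0.83*39.098 + 1*26.982 + 3*28.085 + 8*15.999 = 275.589 g/mol.
Mass of Si per formula unit: 3 × 28.085 = 84.255 g.
Weight fraction Si = 84.255 / 275.589 = 0.3057.

30.57 weight percent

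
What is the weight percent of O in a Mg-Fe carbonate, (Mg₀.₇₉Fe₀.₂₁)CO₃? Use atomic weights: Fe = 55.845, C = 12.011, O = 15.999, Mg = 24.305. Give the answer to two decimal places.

Formula mass = 0.79·24.305 + 0.21·55.845 + 1·12.011 + 3·15.999 = 90.936 g/mol, of which 47.997 g is O.
So O makes up 47.997/90.936 = 0.5278 of the mass, i.e. 52.78%.

52.78 mass %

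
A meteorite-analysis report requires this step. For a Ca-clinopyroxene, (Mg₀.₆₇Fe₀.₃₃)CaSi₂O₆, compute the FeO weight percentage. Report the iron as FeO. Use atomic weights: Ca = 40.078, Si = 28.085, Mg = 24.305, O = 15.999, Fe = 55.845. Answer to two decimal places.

M((Mg₀.₆₇Fe₀.₃₃)CaSi₂O₆) = 226.955 g/mol; M(FeO) = 71.844 g/mol.
Moles FeO per formula unit = 0.33 Fe ÷ 1 = 0.3300.
FeO fraction = (0.3300 × 71.844) / 226.955 = 23.709/226.955 = 0.1045.

10.45 wt%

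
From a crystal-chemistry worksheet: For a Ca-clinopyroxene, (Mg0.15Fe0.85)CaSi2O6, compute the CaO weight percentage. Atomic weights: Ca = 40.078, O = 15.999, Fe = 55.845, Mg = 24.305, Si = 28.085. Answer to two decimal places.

Formula mass = 243.356 g/mol.
1 Ca → 1.0000 mol CaO per formula unit; M(CaO) = 56.077, so CaO mass = 56.077 g.
56.077/243.356 × 100 = 23.04 wt%.

23.04 wt%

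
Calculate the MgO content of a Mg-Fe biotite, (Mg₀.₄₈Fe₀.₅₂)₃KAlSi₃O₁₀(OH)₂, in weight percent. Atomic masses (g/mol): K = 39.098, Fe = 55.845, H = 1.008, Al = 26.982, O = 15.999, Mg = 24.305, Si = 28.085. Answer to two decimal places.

12.44 wt%

Molar mass of (Mg₀.₄₈Fe₀.₅₂)₃KAlSi₃O₁₀(OH)₂ = 1.44*24.305 + 1.56*55.845 + 1*39.098 + 1*26.982 + 3*28.085 + 12*15.999 + 2*1.008 = 466.456 g/mol.
Each formula unit contains 1.44 Mg, equivalent to 1.44/1 = 1.4400 mol MgO.
M(MgO) = 1×24.305 + 1×15.999 = 40.304 g/mol.
Mass of MgO per formula unit = 1.4400 × 40.304 = 58.038 g.
MgO wt% = 58.038 / 466.456 × 100 = 12.44%.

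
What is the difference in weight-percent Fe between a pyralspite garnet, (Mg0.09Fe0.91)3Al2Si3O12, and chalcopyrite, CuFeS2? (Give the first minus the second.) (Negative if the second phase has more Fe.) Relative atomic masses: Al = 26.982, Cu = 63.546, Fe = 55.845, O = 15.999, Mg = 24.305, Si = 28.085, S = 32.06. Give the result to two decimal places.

Fe in (Mg0.09Fe0.91)3Al2Si3O12: molar mass 489.226 g/mol; 2.73×55.845 = 152.457 g → 31.16 wt%.
Fe in CuFeS2: molar mass 183.511 g/mol; 1×55.845 = 55.845 g → 30.43 wt%.
Difference = 31.16 − 30.43 = 0.73 percentage points.

0.73 percentage points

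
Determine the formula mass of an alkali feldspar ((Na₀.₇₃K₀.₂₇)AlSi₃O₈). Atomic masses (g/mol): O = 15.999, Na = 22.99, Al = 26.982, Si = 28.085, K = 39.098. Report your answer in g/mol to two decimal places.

The formula mass is the sum 0.73·22.99 + 0.27·39.098 + 1·26.982 + 3·28.085 + 8·15.999.

266.57 g/mol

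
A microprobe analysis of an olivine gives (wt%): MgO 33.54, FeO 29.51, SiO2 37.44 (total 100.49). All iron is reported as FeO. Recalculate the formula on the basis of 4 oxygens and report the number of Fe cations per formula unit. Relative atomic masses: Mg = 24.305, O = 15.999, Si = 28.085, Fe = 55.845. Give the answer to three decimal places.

0.660 Fe apfu

MgO (M=40.304): mol = 0.83218; Mg = 0.83218, O = 0.83218.
FeO (M=71.844): mol = 0.41075; Fe = 0.41075, O = 0.41075.
SiO2 (M=60.083): mol = 0.62314; Si = 0.62314, O = 1.24628.
ΣO = 2.48921; factor = 4/ΣO = 1.60694.
Fe apfu = 0.41075 × 1.60694 = 0.660.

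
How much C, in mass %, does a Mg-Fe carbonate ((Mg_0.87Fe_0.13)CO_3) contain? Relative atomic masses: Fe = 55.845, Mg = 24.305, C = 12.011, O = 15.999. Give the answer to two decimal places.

Molar mass of (Mg_0.87Fe_0.13)CO_3: 0.87·24.305 + 0.13·55.845 + 1·12.011 + 3·15.999 = 88.413 g/mol.
Mass of C per formula unit: 1 × 12.011 = 12.011 g.
Weight fraction C = 12.011 / 88.413 = 0.1359.

13.59 mass %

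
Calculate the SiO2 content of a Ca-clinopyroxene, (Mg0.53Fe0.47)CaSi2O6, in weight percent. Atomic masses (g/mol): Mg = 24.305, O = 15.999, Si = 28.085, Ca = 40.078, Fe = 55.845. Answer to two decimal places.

51.94 wt%

Formula mass = 231.371 g/mol.
2 Si → 2.0000 mol SiO2 per formula unit; M(SiO2) = 60.083, so SiO2 mass = 120.166 g.
120.166/231.371 × 100 = 51.94 wt%.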